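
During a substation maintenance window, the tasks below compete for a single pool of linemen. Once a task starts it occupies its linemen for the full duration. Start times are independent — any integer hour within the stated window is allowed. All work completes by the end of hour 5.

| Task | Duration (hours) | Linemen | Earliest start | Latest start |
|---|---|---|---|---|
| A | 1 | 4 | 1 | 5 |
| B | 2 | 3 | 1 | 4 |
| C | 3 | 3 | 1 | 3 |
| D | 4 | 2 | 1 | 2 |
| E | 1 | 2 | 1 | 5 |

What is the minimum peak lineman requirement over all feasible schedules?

7

Early-start (A@1, B@1, C@1, D@1, E@1) gives peak 14: h1:14  h2:8  h3:5  h4:2  h5:0.
Shift C→3, D→2, E→2.
Schedule A@1, B@1, C@3, D@2, E@2: h1:7  h2:7  h3:5  h4:5  h5:5 — peak 7.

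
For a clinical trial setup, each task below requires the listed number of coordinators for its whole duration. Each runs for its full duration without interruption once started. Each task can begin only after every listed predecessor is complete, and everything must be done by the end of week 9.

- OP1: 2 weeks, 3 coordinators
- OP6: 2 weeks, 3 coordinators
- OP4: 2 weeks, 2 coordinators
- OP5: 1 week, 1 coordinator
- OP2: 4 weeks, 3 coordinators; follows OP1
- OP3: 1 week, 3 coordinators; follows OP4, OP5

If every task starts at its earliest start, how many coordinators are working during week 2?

At early start, week 2 has: OP1, OP6, OP4.
Demand: 3 + 3 + 2 = 8.

8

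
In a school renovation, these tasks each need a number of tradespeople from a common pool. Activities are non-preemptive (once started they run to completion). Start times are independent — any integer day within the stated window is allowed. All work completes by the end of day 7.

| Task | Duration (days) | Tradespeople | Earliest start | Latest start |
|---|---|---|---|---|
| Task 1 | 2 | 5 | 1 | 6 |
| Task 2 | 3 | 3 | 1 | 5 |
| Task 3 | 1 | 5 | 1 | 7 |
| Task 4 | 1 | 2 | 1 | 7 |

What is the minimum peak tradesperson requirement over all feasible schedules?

Early-start (Task 1@1, Task 2@1, Task 3@1, Task 4@1) gives peak 15: d1:15  d2:8  d3:3  d4:0  d5:0  d6:0  d7:0.
Shift Task 2→3, Task 3→6, Task 4→3.
Schedule Task 1@1, Task 2@3, Task 3@6, Task 4@3: d1:5  d2:5  d3:5  d4:3  d5:3  d6:5  d7:0 — peak 5.

5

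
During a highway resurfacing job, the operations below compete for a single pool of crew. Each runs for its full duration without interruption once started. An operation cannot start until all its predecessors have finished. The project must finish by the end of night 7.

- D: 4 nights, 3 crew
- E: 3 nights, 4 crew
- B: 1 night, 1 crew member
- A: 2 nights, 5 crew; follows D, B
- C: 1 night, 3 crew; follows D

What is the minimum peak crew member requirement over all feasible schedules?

Early-start (D@1, E@1, B@1, A@5, C@5) gives peak 8: n1:8  n2:7  n3:7  n4:3  n5:8  n6:5  n7:0.
Shift B→4, C→7.
Schedule D@1, E@1, B@4, A@5, C@7: n1:7  n2:7  n3:7  n4:4  n5:5  n6:5  n7:3 — peak 7.

7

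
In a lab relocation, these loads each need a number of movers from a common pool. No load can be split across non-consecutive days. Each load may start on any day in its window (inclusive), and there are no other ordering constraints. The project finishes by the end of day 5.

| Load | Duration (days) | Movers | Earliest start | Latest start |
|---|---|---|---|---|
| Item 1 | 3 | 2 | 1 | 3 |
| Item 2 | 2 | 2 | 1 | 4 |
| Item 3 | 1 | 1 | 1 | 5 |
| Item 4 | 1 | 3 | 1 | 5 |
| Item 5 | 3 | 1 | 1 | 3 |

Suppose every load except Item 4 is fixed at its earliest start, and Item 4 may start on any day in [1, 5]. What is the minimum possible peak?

6

Item 4@1: d1:9  d2:5  d3:3  d4:0  d5:0 → peak 9
Item 4@2: d1:6  d2:8  d3:3  d4:0  d5:0 → peak 8
Item 4@3: d1:6  d2:5  d3:6  d4:0  d5:0 → peak 6
Item 4@4: d1:6  d2:5  d3:3  d4:3  d5:0 → peak 6
Item 4@5: d1:6  d2:5  d3:3  d4:0  d5:3 → peak 6
Best is Item 4@3, peak 6.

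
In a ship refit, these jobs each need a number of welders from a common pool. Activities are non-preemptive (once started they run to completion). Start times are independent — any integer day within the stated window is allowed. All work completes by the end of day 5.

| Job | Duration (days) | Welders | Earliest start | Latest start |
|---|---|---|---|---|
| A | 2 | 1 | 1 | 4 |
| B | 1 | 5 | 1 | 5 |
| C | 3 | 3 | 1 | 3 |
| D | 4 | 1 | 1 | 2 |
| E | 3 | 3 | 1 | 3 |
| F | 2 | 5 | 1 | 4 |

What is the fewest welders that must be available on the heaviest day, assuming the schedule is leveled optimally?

9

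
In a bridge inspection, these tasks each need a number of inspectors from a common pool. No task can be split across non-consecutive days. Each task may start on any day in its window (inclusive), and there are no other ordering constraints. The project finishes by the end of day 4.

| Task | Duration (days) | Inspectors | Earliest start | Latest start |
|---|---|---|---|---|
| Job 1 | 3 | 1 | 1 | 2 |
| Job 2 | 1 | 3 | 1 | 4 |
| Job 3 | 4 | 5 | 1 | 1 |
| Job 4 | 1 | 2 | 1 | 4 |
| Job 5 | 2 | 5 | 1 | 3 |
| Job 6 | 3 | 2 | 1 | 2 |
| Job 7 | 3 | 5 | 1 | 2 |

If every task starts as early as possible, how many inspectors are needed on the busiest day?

23

Early-start schedule: Job 1@1, Job 2@1, Job 3@1, Job 4@1, Job 5@1, Job 6@1, Job 7@1.
Load per day: day 1: 23, day 2: 18, day 3: 13, day 4: 5.
Peak is 23.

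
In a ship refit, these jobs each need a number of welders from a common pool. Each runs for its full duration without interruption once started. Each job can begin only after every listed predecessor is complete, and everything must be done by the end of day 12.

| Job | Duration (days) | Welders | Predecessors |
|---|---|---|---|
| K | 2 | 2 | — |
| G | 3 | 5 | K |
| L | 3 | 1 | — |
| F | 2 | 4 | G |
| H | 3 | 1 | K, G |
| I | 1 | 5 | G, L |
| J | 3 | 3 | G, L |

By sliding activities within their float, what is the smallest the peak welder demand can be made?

5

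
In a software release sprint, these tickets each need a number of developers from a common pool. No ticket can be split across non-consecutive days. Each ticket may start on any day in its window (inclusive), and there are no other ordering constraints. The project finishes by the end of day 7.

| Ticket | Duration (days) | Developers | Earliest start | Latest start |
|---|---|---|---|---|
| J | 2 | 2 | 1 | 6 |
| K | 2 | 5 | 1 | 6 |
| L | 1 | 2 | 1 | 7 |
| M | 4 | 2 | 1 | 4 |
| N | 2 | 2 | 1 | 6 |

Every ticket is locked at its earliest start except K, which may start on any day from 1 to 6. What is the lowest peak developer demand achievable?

K@1: d1:13  d2:11  d3:2  d4:2  d5:0  d6:0  d7:0 → peak 13
K@2: d1:8  d2:11  d3:7  d4:2  d5:0  d6:0  d7:0 → peak 11
K@3: d1:8  d2:6  d3:7  d4:7  d5:0  d6:0  d7:0 → peak 8
K@4: d1:8  d2:6  d3:2  d4:7  d5:5  d6:0  d7:0 → peak 8
K@5: d1:8  d2:6  d3:2  d4:2  d5:5  d6:5  d7:0 → peak 8
K@6: d1:8  d2:6  d3:2  d4:2  d5:0  d6:5  d7:5 → peak 8
Best is K@3, peak 8.

8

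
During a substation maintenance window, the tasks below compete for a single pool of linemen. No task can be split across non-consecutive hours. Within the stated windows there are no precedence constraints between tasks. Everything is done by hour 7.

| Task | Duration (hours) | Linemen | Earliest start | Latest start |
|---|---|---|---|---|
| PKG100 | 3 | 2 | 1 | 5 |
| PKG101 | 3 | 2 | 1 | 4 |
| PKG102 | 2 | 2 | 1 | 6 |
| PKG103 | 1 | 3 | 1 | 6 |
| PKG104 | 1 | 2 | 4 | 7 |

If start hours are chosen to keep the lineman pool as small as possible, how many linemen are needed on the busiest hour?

Early-start (PKG100@1, PKG101@1, PKG102@1, PKG103@1, PKG104@4) gives peak 9: h1:9  h2:6  h3:4  h4:2  h5:0  h6:0  h7:0.
Shift PKG102→4, PKG103→6.
Schedule PKG100@1, PKG101@1, PKG102@4, PKG103@6, PKG104@4: h1:4  h2:4  h3:4  h4:4  h5:2  h6:3  h7:0 — peak 4.

4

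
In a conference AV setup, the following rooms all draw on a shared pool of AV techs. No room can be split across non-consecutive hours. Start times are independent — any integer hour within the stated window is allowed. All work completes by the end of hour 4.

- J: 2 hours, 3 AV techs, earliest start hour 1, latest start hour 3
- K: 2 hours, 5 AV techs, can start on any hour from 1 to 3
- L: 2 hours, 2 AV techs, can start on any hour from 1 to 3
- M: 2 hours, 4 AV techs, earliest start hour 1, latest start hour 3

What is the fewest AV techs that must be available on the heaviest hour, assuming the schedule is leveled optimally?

7

Early-start (J@1, K@1, L@1, M@1) gives peak 14: h1:14  h2:14  h3:0  h4:0.
Shift K→3, L→3.
Schedule J@1, K@3, L@3, M@1: h1:7  h2:7  h3:7  h4:7 — peak 7.
Total AV tech-hours = 28 over 4 hours ⇒ peak ≥ ⌈28/4⌉ = 7, so 7 is optimal.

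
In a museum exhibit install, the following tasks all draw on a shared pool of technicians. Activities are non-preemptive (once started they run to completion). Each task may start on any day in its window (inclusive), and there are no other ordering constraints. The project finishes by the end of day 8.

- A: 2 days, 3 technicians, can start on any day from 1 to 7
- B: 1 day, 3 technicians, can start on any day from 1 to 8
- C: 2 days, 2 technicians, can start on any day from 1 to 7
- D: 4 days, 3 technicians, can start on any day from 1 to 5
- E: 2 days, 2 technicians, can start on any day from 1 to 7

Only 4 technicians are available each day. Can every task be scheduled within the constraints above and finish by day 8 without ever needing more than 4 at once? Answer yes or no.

The minimum achievable peak is 5; 4 < 5, so no feasible schedule stays within the cap.

no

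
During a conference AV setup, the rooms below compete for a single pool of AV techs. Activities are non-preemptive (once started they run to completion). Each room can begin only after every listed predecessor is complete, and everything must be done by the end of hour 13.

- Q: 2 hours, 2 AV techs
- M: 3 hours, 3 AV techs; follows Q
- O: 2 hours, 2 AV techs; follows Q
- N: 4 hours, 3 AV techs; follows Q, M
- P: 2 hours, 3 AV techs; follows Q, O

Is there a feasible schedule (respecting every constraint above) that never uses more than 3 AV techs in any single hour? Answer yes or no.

yes

Schedule Q@1, M@3, O@6, N@8, P@12: h1:2  h2:2  h3:3  h4:3  h5:3  h6:2  h7:2  h8:3  h9:3  h10:3  h11:3  h12:3  h13:3 — peak 3 ≤ 3.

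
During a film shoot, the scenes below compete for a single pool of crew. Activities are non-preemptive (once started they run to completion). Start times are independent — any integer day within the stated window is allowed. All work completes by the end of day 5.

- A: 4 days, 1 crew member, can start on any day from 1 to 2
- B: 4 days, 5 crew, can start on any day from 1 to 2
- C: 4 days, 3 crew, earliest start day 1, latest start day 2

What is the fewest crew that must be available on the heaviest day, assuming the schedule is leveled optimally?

9

Schedule A@1, B@1, C@1: d1:9  d2:9  d3:9  d4:9  d5:0 — peak 9.
No arrangement of the 8 feasible schedules does better.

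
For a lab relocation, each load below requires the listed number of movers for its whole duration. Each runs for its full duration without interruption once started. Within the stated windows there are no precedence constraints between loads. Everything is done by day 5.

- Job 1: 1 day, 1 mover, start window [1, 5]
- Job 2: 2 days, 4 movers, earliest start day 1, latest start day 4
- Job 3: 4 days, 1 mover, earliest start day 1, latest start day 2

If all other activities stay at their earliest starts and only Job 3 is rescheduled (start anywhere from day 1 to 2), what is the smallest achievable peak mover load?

Job 3@1: d1:6  d2:5  d3:1  d4:1  d5:0 → peak 6
Job 3@2: d1:5  d2:5  d3:1  d4:1  d5:1 → peak 5
Best is Job 3@2, peak 5.

5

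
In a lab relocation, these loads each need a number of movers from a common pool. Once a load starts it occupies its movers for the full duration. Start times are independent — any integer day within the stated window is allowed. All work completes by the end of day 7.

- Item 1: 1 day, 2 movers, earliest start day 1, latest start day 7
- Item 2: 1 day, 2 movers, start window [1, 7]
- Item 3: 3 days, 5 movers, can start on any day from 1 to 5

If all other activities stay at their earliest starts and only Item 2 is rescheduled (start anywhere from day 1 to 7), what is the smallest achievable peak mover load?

7

Item 2@1: d1:9  d2:5  d3:5  d4:0  d5:0  d6:0  d7:0 → peak 9
Item 2@2: d1:7  d2:7  d3:5  d4:0  d5:0  d6:0  d7:0 → peak 7
Item 2@3: d1:7  d2:5  d3:7  d4:0  d5:0  d6:0  d7:0 → peak 7
Item 2@4: d1:7  d2:5  d3:5  d4:2  d5:0  d6:0  d7:0 → peak 7
Item 2@5: d1:7  d2:5  d3:5  d4:0  d5:2  d6:0  d7:0 → peak 7
Item 2@6: d1:7  d2:5  d3:5  d4:0  d5:0  d6:2  d7:0 → peak 7
Item 2@7: d1:7  d2:5  d3:5  d4:0  d5:0  d6:0  d7:2 → peak 7
Best is Item 2@2, peak 7.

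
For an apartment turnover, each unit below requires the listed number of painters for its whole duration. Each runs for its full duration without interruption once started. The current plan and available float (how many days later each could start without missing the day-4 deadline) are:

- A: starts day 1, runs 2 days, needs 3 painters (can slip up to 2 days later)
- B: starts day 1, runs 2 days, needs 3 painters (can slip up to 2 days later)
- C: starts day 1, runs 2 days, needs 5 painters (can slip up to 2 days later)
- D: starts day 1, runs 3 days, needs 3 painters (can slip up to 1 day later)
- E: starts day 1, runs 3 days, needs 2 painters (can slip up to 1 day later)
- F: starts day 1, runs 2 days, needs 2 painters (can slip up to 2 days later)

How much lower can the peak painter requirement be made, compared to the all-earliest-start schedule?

6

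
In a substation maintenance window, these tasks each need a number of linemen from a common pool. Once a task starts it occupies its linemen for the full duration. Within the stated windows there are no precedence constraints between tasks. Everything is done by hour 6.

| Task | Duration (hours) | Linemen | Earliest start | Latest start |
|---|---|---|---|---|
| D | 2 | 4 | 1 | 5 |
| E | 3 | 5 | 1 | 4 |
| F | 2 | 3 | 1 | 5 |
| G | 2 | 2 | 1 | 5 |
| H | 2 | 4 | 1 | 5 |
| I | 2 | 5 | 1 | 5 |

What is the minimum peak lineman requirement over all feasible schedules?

10

Early-start (D@1, E@1, F@1, G@1, H@1, I@1) gives peak 23: h1:23  h2:23  h3:5  h4:0  h5:0  h6:0.
Shift F→3, G→3, H→4, I→5.
Schedule D@1, E@1, F@3, G@3, H@4, I@5: h1:9  h2:9  h3:10  h4:9  h5:9  h6:5 — peak 10.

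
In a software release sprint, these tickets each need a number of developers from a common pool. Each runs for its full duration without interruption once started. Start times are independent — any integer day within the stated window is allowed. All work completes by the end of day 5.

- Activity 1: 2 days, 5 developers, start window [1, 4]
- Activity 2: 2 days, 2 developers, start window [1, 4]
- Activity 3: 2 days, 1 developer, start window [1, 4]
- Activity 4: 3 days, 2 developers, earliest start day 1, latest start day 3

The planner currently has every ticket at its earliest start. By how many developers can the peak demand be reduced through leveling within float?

5

Early-start peak: d1:10  d2:10  d3:2  d4:0  d5:0 ⇒ 10.
Leveled (Activity 1@1, Activity 2@3, Activity 3@3, Activity 4@3): d1:5  d2:5  d3:5  d4:5  d5:2 ⇒ 5.
Reduction 10 − 5 = 5.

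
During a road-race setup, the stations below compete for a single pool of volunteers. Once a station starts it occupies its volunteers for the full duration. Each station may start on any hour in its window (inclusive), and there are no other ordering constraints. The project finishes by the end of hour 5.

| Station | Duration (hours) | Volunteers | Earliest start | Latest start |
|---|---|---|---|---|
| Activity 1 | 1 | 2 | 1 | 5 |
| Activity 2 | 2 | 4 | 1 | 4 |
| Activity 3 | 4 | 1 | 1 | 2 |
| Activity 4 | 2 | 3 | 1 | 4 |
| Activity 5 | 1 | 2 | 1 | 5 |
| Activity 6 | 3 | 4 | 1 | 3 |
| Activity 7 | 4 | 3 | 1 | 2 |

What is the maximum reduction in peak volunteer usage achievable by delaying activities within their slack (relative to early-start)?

Early-start peak: h1:19  h2:15  h3:8  h4:4  h5:0 ⇒ 19.
Leveled (Activity 1@1, Activity 2@1, Activity 3@1, Activity 4@1, Activity 5@3, Activity 6@3, Activity 7@2): h1:10  h2:11  h3:10  h4:8  h5:7 ⇒ 11.
Reduction 19 − 11 = 8.

8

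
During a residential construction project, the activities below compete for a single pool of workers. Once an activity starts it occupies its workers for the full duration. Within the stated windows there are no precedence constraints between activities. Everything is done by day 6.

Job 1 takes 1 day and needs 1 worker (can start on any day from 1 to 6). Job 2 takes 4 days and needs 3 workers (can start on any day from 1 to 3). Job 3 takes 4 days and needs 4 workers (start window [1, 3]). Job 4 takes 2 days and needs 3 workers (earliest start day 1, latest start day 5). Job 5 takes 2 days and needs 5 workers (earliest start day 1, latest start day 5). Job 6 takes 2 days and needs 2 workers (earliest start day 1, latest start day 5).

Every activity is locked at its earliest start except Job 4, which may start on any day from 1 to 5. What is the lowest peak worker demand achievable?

15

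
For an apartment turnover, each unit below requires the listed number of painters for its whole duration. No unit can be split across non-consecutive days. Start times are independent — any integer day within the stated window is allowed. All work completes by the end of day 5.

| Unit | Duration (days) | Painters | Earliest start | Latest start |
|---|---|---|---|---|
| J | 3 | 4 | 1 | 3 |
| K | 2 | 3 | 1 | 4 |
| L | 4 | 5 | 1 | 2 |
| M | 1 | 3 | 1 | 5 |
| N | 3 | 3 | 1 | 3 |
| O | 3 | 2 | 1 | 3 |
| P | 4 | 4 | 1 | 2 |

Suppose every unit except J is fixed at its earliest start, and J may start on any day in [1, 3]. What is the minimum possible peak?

20

J@1: d1:24  d2:21  d3:18  d4:9  d5:0 → peak 24
J@2: d1:20  d2:21  d3:18  d4:13  d5:0 → peak 21
J@3: d1:20  d2:17  d3:18  d4:13  d5:4 → peak 20
Best is J@3, peak 20.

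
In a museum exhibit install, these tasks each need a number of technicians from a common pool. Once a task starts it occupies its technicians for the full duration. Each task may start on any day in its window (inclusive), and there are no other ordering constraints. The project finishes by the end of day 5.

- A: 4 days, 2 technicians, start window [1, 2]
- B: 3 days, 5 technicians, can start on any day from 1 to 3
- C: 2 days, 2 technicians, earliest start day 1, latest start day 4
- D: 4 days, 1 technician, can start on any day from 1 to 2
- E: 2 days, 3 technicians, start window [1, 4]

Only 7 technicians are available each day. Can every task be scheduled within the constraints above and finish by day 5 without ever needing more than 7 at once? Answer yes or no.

Total technician-days = 37; over 5 days the average is 37/5 > 7, so some day must exceed 7.

no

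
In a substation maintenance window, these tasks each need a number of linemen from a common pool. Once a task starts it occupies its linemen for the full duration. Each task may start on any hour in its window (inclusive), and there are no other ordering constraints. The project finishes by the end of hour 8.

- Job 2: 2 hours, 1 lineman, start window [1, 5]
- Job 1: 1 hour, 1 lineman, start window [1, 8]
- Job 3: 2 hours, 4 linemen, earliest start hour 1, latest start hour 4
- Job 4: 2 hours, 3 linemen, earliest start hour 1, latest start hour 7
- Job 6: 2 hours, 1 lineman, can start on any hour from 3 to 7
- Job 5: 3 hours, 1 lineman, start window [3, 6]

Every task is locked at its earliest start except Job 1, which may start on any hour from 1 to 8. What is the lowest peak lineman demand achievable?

8

Job 1@1: h1:9  h2:8  h3:2  h4:2  h5:1  h6:0  h7:0  h8:0 → peak 9
Job 1@2: h1:8  h2:9  h3:2  h4:2  h5:1  h6:0  h7:0  h8:0 → peak 9
Job 1@3: h1:8  h2:8  h3:3  h4:2  h5:1  h6:0  h7:0  h8:0 → peak 8
Job 1@4: h1:8  h2:8  h3:2  h4:3  h5:1  h6:0  h7:0  h8:0 → peak 8
Job 1@5: h1:8  h2:8  h3:2  h4:2  h5:2  h6:0  h7:0  h8:0 → peak 8
Job 1@6: h1:8  h2:8  h3:2  h4:2  h5:1  h6:1  h7:0  h8:0 → peak 8
Job 1@7: h1:8  h2:8  h3:2  h4:2  h5:1  h6:0  h7:1  h8:0 → peak 8
Job 1@8: h1:8  h2:8  h3:2  h4:2  h5:1  h6:0  h7:0  h8:1 → peak 8
Best is Job 1@3, peak 8.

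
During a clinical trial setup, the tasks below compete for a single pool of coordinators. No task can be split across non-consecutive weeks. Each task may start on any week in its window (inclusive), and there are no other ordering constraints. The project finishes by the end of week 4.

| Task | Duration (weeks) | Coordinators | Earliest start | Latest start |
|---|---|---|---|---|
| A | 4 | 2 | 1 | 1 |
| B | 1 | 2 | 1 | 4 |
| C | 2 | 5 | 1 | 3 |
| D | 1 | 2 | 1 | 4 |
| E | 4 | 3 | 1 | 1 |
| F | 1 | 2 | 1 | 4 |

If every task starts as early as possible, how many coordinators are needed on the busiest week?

16

Early-start schedule: A@1, B@1, C@1, D@1, E@1, F@1.
Load per week: week 1: 16, week 2: 10, week 3: 5, week 4: 5.
Peak is 16.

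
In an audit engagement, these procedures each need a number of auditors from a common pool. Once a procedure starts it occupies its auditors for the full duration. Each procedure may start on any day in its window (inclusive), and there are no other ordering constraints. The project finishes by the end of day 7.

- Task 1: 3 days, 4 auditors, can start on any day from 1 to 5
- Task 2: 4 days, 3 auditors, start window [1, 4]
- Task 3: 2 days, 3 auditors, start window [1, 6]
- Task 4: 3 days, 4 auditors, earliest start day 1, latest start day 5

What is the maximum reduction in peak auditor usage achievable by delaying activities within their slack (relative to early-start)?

7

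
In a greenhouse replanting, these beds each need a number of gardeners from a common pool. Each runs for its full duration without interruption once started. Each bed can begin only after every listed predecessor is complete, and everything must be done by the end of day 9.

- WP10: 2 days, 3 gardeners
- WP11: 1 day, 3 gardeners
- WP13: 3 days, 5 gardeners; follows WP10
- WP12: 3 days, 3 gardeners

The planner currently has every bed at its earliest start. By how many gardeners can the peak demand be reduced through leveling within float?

4

Early-start peak: d1:9  d2:6  d3:8  d4:5  d5:5  d6:0  d7:0  d8:0  d9:0 ⇒ 9.
Leveled (WP10@1, WP11@3, WP13@4, WP12@7): d1:3  d2:3  d3:3  d4:5  d5:5  d6:5  d7:3  d8:3  d9:3 ⇒ 5.
Reduction 9 − 5 = 4.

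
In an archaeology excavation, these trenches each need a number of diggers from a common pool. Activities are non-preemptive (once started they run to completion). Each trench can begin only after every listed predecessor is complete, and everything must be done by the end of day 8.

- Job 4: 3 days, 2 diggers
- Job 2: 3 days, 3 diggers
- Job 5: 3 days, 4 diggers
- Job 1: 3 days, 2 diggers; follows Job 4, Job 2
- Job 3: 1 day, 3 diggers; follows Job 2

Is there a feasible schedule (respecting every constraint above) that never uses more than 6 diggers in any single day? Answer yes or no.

yes

Schedule Job 4@1, Job 2@1, Job 5@4, Job 1@4, Job 3@7: d1:5  d2:5  d3:5  d4:6  d5:6  d6:6  d7:3  d8:0 — peak 6 ≤ 6.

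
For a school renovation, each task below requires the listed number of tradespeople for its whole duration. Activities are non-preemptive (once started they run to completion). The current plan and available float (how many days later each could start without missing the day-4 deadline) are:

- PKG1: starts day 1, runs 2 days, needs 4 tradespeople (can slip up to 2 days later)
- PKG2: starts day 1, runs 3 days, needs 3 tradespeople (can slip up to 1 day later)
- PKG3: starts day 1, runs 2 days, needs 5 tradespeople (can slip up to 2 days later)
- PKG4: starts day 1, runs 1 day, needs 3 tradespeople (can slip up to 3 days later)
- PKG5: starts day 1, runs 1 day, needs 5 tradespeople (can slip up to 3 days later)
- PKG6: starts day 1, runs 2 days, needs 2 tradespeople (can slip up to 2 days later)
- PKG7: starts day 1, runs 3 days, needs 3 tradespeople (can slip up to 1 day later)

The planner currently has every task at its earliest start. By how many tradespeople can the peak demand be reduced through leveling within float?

12

Early-start peak: d1:25  d2:17  d3:6  d4:0 ⇒ 25.
Leveled (PKG1@1, PKG2@1, PKG3@3, PKG4@1, PKG5@4, PKG6@1, PKG7@2): d1:12  d2:12  d3:11  d4:13 ⇒ 13.
Reduction 25 − 13 = 12.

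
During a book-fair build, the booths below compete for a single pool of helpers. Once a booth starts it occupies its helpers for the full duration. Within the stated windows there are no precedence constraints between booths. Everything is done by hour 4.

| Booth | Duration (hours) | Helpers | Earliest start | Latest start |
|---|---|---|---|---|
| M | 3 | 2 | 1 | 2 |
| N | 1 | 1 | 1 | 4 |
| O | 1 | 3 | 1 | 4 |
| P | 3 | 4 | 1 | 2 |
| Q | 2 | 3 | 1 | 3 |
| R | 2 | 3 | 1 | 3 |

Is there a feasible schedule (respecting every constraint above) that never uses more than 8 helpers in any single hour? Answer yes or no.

Total helper-hours = 34; over 4 hours the average is 34/4 > 8, so some hour must exceed 8.

no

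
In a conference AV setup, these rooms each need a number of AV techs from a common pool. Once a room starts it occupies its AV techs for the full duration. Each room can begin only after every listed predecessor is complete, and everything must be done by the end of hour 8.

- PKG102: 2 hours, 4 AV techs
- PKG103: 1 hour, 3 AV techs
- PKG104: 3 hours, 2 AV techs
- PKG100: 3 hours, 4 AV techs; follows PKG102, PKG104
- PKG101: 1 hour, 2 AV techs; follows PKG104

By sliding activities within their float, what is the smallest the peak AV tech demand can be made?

6

Early-start (PKG102@1, PKG103@1, PKG104@1, PKG100@4, PKG101@4) gives peak 9: h1:9  h2:6  h3:2  h4:6  h5:4  h6:4  h7:0  h8:0.
Shift PKG103→3.
Schedule PKG102@1, PKG103@3, PKG104@1, PKG100@4, PKG101@4: h1:6  h2:6  h3:5  h4:6  h5:4  h6:4  h7:0  h8:0 — peak 6.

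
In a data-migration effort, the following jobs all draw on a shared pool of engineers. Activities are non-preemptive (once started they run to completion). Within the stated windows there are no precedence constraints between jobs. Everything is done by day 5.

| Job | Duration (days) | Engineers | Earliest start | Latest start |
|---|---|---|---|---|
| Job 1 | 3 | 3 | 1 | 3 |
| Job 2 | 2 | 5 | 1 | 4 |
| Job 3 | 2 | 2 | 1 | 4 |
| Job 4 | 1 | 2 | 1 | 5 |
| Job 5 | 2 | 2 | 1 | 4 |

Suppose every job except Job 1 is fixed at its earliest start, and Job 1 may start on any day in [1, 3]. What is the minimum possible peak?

Job 1@1: d1:14  d2:12  d3:3  d4:0  d5:0 → peak 14
Job 1@2: d1:11  d2:12  d3:3  d4:3  d5:0 → peak 12
Job 1@3: d1:11  d2:9  d3:3  d4:3  d5:3 → peak 11
Best is Job 1@3, peak 11.

11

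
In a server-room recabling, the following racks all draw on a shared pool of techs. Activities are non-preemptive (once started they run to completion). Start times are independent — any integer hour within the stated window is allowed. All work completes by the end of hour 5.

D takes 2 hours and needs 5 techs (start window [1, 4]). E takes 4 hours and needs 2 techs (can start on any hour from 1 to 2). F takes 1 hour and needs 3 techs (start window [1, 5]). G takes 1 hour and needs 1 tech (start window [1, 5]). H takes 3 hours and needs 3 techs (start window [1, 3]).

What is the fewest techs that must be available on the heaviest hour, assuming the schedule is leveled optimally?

Early-start (D@1, E@1, F@1, G@1, H@1) gives peak 14: h1:14  h2:10  h3:5  h4:2  h5:0.
Shift F→5, G→3, H→3.
Schedule D@1, E@1, F@5, G@3, H@3: h1:7  h2:7  h3:6  h4:5  h5:6 — peak 7.
Total tech-hours = 31 over 5 hours ⇒ peak ≥ ⌈31/5⌉ = 7, so 7 is optimal.

7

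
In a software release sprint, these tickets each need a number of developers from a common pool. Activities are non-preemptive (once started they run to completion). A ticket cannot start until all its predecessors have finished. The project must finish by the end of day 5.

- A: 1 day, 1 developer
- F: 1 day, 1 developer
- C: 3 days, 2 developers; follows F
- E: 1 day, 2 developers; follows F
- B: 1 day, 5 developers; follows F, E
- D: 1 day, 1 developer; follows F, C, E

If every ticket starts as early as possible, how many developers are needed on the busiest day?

7

Early-start schedule: A@1, F@1, C@2, E@2, B@3, D@5.
Load per day: day 1: 2, day 2: 4, day 3: 7, day 4: 2, day 5: 1.
Peak is 7.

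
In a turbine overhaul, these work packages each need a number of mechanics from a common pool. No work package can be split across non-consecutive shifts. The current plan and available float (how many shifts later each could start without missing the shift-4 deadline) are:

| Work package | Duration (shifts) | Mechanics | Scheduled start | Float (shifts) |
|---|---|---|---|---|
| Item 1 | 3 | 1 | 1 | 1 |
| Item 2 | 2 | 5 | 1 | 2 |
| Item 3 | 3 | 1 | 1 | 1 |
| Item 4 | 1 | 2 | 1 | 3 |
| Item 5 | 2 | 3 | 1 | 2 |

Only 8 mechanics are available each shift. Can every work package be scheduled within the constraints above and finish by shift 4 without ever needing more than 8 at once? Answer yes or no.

yes

Schedule Item 1@1, Item 2@1, Item 3@1, Item 4@3, Item 5@3: s1:7  s2:7  s3:7  s4:3 — peak 7 ≤ 8.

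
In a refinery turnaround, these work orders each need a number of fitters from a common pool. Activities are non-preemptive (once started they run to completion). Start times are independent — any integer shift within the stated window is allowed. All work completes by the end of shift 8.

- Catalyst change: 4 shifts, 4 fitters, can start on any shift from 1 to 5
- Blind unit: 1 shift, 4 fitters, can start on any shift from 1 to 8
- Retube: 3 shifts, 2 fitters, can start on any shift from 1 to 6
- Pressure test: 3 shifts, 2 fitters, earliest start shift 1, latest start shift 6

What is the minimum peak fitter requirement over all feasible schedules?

4

Early-start (Catalyst change@1, Blind unit@1, Retube@1, Pressure test@1) gives peak 12: s1:12  s2:8  s3:8  s4:4  s5:0  s6:0  s7:0  s8:0.
Shift Blind unit→5, Retube→6, Pressure test→6.
Schedule Catalyst change@1, Blind unit@5, Retube@6, Pressure test@6: s1:4  s2:4  s3:4  s4:4  s5:4  s6:4  s7:4  s8:4 — peak 4.
Total fitter-shifts = 32 over 8 shifts ⇒ peak ≥ ⌈32/8⌉ = 4, so 4 is optimal.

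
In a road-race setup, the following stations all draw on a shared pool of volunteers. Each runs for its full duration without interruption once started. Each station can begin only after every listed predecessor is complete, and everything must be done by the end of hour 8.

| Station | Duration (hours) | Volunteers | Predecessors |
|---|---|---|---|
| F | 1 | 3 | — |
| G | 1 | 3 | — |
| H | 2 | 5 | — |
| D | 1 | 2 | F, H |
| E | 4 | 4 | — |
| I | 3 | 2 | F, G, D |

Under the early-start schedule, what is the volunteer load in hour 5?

2

At early start, hour 5 has: I.
Demand: 2 = 2.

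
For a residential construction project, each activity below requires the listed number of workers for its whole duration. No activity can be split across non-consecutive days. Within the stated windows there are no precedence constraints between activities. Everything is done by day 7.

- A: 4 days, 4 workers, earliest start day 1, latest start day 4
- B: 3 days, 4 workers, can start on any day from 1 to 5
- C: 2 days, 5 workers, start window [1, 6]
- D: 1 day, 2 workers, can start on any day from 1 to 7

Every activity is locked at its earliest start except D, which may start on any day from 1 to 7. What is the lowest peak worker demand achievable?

13

D@1: d1:15  d2:13  d3:8  d4:4  d5:0  d6:0  d7:0 → peak 15
D@2: d1:13  d2:15  d3:8  d4:4  d5:0  d6:0  d7:0 → peak 15
D@3: d1:13  d2:13  d3:10  d4:4  d5:0  d6:0  d7:0 → peak 13
D@4: d1:13  d2:13  d3:8  d4:6  d5:0  d6:0  d7:0 → peak 13
D@5: d1:13  d2:13  d3:8  d4:4  d5:2  d6:0  d7:0 → peak 13
D@6: d1:13  d2:13  d3:8  d4:4  d5:0  d6:2  d7:0 → peak 13
D@7: d1:13  d2:13  d3:8  d4:4  d5:0  d6:0  d7:2 → peak 13
Best is D@3, peak 13.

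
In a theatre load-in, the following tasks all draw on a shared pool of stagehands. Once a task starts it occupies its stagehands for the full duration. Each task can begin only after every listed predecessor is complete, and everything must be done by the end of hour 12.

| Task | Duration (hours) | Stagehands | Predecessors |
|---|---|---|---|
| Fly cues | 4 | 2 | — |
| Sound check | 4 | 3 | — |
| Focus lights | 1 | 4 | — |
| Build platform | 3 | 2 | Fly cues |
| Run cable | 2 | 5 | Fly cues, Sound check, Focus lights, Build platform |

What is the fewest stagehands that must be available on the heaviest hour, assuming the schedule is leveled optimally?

Early-start (Fly cues@1, Sound check@1, Focus lights@1, Build platform@5, Run cable@8) gives peak 9: h1:9  h2:5  h3:5  h4:5  h5:2  h6:2  h7:2  h8:5  h9:5  h10:0  h11:0  h12:0.
Shift Focus lights→5, Build platform→6, Run cable→9.
Schedule Fly cues@1, Sound check@1, Focus lights@5, Build platform@6, Run cable@9: h1:5  h2:5  h3:5  h4:5  h5:4  h6:2  h7:2  h8:2  h9:5  h10:5  h11:0  h12:0 — peak 5.

5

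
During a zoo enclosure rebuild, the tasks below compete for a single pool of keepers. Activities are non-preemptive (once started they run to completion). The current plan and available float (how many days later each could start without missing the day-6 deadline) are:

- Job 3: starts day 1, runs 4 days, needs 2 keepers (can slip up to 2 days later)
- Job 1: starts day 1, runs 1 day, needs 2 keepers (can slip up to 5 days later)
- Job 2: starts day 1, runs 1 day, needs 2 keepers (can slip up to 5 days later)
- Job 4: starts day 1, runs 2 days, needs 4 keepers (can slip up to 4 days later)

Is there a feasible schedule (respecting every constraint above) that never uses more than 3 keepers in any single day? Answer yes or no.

no

Total keeper-days = 20; over 6 days the average is 20/6 > 3, so some day must exceed 3.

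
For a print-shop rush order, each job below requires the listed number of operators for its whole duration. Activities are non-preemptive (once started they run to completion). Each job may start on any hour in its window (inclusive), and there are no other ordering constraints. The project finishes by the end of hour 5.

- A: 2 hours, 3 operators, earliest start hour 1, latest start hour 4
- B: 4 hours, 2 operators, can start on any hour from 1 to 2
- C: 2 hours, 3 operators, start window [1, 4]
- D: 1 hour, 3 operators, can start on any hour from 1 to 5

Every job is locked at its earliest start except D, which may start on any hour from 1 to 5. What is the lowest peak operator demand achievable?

D@1: h1:11  h2:8  h3:2  h4:2  h5:0 → peak 11
D@2: h1:8  h2:11  h3:2  h4:2  h5:0 → peak 11
D@3: h1:8  h2:8  h3:5  h4:2  h5:0 → peak 8
D@4: h1:8  h2:8  h3:2  h4:5  h5:0 → peak 8
D@5: h1:8  h2:8  h3:2  h4:2  h5:3 → peak 8
Best is D@3, peak 8.

8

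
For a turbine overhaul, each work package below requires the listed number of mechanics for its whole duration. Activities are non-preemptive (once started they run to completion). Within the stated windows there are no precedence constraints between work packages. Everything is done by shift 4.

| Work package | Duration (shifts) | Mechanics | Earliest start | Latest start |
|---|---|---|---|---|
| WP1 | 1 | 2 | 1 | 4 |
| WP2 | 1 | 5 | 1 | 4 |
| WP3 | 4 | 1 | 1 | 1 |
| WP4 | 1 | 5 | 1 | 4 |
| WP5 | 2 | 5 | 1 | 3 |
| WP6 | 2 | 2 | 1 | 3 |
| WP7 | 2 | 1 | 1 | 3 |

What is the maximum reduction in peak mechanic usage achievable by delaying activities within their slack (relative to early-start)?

12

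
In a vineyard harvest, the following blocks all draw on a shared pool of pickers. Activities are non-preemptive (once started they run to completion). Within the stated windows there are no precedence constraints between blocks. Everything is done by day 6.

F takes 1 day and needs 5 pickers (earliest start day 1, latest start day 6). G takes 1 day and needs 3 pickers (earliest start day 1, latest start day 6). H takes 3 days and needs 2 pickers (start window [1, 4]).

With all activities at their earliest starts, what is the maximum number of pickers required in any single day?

Early-start schedule: F@1, G@1, H@1.
Load per day: day 1: 10, day 2: 2, day 3: 2, day 4: 0, day 5: 0, day 6: 0.
Peak is 10.

10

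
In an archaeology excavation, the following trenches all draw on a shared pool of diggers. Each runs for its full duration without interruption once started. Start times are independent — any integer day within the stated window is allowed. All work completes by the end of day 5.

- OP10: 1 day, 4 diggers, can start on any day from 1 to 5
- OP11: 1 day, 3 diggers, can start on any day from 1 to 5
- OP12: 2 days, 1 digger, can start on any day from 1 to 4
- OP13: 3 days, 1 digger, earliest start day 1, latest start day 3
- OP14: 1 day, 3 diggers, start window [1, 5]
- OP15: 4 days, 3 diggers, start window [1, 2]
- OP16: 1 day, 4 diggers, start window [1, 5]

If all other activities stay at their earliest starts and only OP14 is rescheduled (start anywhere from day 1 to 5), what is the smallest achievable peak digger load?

OP14@1: d1:19  d2:5  d3:4  d4:3  d5:0 → peak 19
OP14@2: d1:16  d2:8  d3:4  d4:3  d5:0 → peak 16
OP14@3: d1:16  d2:5  d3:7  d4:3  d5:0 → peak 16
OP14@4: d1:16  d2:5  d3:4  d4:6  d5:0 → peak 16
OP14@5: d1:16  d2:5  d3:4  d4:3  d5:3 → peak 16
Best is OP14@2, peak 16.

16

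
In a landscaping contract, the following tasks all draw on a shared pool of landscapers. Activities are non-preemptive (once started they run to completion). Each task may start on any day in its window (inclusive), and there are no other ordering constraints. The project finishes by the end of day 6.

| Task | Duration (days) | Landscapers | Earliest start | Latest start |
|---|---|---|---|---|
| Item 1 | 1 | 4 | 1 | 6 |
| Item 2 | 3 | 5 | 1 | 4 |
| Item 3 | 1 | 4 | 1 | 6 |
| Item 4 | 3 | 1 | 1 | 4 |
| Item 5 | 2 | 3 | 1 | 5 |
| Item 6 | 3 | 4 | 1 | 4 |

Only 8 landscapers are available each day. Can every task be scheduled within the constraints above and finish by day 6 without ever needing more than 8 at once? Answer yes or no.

no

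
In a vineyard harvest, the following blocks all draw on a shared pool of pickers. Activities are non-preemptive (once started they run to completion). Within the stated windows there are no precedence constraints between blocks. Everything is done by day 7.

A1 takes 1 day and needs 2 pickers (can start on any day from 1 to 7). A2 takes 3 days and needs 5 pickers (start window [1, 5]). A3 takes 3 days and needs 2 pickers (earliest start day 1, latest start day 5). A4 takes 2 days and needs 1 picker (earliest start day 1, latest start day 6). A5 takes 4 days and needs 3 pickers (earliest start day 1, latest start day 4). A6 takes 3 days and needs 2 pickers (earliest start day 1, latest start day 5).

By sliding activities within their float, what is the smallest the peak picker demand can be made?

7

Early-start (A1@1, A2@1, A3@1, A4@1, A5@1, A6@1) gives peak 15: d1:15  d2:13  d3:12  d4:3  d5:0  d6:0  d7:0.
Shift A3→2, A4→4, A5→4, A6→5.
Schedule A1@1, A2@1, A3@2, A4@4, A5@4, A6@5: d1:7  d2:7  d3:7  d4:6  d5:6  d6:5  d7:5 — peak 7.
Total picker-days = 43 over 7 days ⇒ peak ≥ ⌈43/7⌉ = 7, so 7 is optimal.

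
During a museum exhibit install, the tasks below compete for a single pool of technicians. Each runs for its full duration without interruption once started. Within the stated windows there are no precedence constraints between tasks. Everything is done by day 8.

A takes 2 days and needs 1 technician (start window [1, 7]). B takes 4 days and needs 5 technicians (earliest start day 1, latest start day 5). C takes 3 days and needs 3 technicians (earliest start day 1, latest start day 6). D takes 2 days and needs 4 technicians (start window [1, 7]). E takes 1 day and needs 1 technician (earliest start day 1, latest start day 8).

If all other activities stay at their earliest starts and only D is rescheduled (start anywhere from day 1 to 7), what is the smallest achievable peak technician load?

10

D@1: d1:14  d2:13  d3:8  d4:5  d5:0  d6:0  d7:0  d8:0 → peak 14
D@2: d1:10  d2:13  d3:12  d4:5  d5:0  d6:0  d7:0  d8:0 → peak 13
D@3: d1:10  d2:9  d3:12  d4:9  d5:0  d6:0  d7:0  d8:0 → peak 12
D@4: d1:10  d2:9  d3:8  d4:9  d5:4  d6:0  d7:0  d8:0 → peak 10
D@5: d1:10  d2:9  d3:8  d4:5  d5:4  d6:4  d7:0  d8:0 → peak 10
D@6: d1:10  d2:9  d3:8  d4:5  d5:0  d6:4  d7:4  d8:0 → peak 10
D@7: d1:10  d2:9  d3:8  d4:5  d5:0  d6:0  d7:4  d8:4 → peak 10
Best is D@4, peak 10.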